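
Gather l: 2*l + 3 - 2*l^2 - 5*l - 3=-2*l^2 - 3*l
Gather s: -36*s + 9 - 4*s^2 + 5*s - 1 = -4*s^2 - 31*s + 8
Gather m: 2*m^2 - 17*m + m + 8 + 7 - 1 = 2*m^2 - 16*m + 14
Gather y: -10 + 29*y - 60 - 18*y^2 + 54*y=-18*y^2 + 83*y - 70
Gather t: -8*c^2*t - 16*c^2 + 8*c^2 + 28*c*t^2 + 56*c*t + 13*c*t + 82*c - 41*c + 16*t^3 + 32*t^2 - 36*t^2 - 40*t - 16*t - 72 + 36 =-8*c^2 + 41*c + 16*t^3 + t^2*(28*c - 4) + t*(-8*c^2 + 69*c - 56) - 36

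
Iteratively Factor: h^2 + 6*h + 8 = (h + 4)*(h + 2)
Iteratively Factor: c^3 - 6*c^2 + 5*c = (c)*(c^2 - 6*c + 5) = c*(c - 5)*(c - 1)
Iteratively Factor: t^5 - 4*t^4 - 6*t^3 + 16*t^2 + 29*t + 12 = (t + 1)*(t^4 - 5*t^3 - t^2 + 17*t + 12) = (t - 4)*(t + 1)*(t^3 - t^2 - 5*t - 3) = (t - 4)*(t - 3)*(t + 1)*(t^2 + 2*t + 1) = (t - 4)*(t - 3)*(t + 1)^2*(t + 1)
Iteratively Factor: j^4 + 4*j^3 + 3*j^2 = (j)*(j^3 + 4*j^2 + 3*j) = j*(j + 3)*(j^2 + j) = j^2*(j + 3)*(j + 1)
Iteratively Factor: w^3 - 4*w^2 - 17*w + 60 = (w - 3)*(w^2 - w - 20) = (w - 3)*(w + 4)*(w - 5)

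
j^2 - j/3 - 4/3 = (j - 4/3)*(j + 1)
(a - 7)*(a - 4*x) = a^2 - 4*a*x - 7*a + 28*x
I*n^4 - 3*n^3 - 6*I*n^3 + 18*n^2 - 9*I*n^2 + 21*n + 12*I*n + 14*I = (n - 7)*(n + I)*(n + 2*I)*(I*n + I)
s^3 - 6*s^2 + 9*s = s*(s - 3)^2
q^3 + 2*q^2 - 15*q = q*(q - 3)*(q + 5)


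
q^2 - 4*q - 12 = (q - 6)*(q + 2)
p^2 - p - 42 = (p - 7)*(p + 6)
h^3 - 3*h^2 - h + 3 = (h - 3)*(h - 1)*(h + 1)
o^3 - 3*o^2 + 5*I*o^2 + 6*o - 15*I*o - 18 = (o - 3)*(o - I)*(o + 6*I)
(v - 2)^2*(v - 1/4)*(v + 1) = v^4 - 13*v^3/4 + 3*v^2/4 + 4*v - 1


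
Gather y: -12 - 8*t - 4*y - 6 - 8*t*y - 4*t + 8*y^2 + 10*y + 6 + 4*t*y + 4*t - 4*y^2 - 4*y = -8*t + 4*y^2 + y*(2 - 4*t) - 12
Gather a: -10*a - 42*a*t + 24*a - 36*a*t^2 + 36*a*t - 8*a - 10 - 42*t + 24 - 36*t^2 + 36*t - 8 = a*(-36*t^2 - 6*t + 6) - 36*t^2 - 6*t + 6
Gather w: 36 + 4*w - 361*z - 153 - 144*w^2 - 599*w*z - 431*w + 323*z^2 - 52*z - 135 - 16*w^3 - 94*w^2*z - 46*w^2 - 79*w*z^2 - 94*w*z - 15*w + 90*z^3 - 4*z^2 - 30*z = -16*w^3 + w^2*(-94*z - 190) + w*(-79*z^2 - 693*z - 442) + 90*z^3 + 319*z^2 - 443*z - 252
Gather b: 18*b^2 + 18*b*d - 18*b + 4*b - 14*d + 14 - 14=18*b^2 + b*(18*d - 14) - 14*d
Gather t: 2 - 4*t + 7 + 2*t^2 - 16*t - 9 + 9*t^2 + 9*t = 11*t^2 - 11*t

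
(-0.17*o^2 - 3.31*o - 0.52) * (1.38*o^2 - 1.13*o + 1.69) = -0.2346*o^4 - 4.3757*o^3 + 2.7354*o^2 - 5.0063*o - 0.8788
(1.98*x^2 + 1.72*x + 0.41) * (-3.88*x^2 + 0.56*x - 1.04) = -7.6824*x^4 - 5.5648*x^3 - 2.6868*x^2 - 1.5592*x - 0.4264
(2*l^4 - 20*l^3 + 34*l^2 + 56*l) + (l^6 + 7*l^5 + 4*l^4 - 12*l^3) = l^6 + 7*l^5 + 6*l^4 - 32*l^3 + 34*l^2 + 56*l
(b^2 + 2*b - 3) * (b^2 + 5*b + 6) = b^4 + 7*b^3 + 13*b^2 - 3*b - 18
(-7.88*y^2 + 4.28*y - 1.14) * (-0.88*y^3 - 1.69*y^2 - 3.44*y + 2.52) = 6.9344*y^5 + 9.5508*y^4 + 20.8772*y^3 - 32.6542*y^2 + 14.7072*y - 2.8728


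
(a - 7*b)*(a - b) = a^2 - 8*a*b + 7*b^2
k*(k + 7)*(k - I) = k^3 + 7*k^2 - I*k^2 - 7*I*k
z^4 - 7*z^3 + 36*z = z*(z - 6)*(z - 3)*(z + 2)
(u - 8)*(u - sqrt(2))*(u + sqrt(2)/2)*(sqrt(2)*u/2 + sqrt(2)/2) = sqrt(2)*u^4/2 - 7*sqrt(2)*u^3/2 - u^3/2 - 9*sqrt(2)*u^2/2 + 7*u^2/2 + 4*u + 7*sqrt(2)*u/2 + 4*sqrt(2)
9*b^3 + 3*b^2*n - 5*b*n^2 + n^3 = (-3*b + n)^2*(b + n)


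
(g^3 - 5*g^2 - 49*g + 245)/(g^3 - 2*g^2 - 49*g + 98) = (g - 5)/(g - 2)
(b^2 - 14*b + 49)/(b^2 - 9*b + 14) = (b - 7)/(b - 2)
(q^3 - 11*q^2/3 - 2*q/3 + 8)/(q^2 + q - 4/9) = 3*(q^2 - 5*q + 6)/(3*q - 1)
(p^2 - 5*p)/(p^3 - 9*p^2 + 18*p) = (p - 5)/(p^2 - 9*p + 18)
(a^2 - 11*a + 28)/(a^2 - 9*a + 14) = (a - 4)/(a - 2)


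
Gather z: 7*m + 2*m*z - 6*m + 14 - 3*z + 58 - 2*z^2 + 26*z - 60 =m - 2*z^2 + z*(2*m + 23) + 12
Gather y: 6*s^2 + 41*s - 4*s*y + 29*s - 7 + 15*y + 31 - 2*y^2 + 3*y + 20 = 6*s^2 + 70*s - 2*y^2 + y*(18 - 4*s) + 44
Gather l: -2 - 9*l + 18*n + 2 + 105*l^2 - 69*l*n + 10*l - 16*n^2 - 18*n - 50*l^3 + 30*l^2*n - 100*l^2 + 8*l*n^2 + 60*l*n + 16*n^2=-50*l^3 + l^2*(30*n + 5) + l*(8*n^2 - 9*n + 1)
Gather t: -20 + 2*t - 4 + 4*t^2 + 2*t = 4*t^2 + 4*t - 24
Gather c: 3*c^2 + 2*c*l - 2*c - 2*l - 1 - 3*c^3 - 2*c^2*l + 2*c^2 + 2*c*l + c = -3*c^3 + c^2*(5 - 2*l) + c*(4*l - 1) - 2*l - 1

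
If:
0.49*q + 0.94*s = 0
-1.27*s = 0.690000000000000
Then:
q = 1.04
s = -0.54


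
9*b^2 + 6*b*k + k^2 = (3*b + k)^2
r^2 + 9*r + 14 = (r + 2)*(r + 7)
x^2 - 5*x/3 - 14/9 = (x - 7/3)*(x + 2/3)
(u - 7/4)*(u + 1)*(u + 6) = u^3 + 21*u^2/4 - 25*u/4 - 21/2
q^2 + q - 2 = (q - 1)*(q + 2)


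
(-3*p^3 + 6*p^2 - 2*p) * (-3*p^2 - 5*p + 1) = 9*p^5 - 3*p^4 - 27*p^3 + 16*p^2 - 2*p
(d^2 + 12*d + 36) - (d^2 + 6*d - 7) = 6*d + 43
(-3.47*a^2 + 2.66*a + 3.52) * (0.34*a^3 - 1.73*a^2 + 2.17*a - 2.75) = -1.1798*a^5 + 6.9075*a^4 - 10.9349*a^3 + 9.2251*a^2 + 0.323399999999999*a - 9.68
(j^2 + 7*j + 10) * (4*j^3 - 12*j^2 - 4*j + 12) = 4*j^5 + 16*j^4 - 48*j^3 - 136*j^2 + 44*j + 120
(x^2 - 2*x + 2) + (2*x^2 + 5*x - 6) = 3*x^2 + 3*x - 4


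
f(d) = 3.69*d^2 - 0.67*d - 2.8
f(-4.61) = 78.71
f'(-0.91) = -7.39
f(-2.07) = 14.40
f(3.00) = 28.40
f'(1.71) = 11.95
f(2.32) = 15.51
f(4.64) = 73.54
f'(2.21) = 15.64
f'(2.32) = 16.45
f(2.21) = 13.74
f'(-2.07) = -15.95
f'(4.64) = 33.57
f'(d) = 7.38*d - 0.67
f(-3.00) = 32.42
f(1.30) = 2.57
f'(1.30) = 8.92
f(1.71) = 6.84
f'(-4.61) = -34.69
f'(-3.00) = -22.81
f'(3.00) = 21.47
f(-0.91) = 0.87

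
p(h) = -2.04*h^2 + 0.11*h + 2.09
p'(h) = 0.11 - 4.08*h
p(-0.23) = 1.96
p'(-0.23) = 1.05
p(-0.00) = 2.09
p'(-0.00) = 0.11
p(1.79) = -4.25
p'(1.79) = -7.19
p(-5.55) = -61.36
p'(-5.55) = 22.75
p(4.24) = -34.12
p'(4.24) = -17.19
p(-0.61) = 1.26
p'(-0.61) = 2.60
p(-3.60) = -24.74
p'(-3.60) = 14.80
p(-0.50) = 1.52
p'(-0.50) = 2.15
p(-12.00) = -292.99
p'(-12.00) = 49.07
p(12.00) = -290.35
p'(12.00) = -48.85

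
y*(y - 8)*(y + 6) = y^3 - 2*y^2 - 48*y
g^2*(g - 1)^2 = g^4 - 2*g^3 + g^2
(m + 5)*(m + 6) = m^2 + 11*m + 30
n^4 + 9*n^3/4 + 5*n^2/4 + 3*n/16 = n*(n + 1/4)*(n + 1/2)*(n + 3/2)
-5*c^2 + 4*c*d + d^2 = (-c + d)*(5*c + d)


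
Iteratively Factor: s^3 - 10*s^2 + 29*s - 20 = (s - 1)*(s^2 - 9*s + 20) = (s - 4)*(s - 1)*(s - 5)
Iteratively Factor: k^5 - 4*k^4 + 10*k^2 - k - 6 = (k - 3)*(k^4 - k^3 - 3*k^2 + k + 2) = (k - 3)*(k - 1)*(k^3 - 3*k - 2) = (k - 3)*(k - 1)*(k + 1)*(k^2 - k - 2) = (k - 3)*(k - 1)*(k + 1)^2*(k - 2)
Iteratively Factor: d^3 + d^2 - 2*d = (d)*(d^2 + d - 2) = d*(d + 2)*(d - 1)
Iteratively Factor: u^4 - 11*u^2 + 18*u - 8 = (u - 1)*(u^3 + u^2 - 10*u + 8) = (u - 1)^2*(u^2 + 2*u - 8) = (u - 1)^2*(u + 4)*(u - 2)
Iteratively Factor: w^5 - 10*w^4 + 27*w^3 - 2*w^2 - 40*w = (w + 1)*(w^4 - 11*w^3 + 38*w^2 - 40*w) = (w - 5)*(w + 1)*(w^3 - 6*w^2 + 8*w) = w*(w - 5)*(w + 1)*(w^2 - 6*w + 8) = w*(w - 5)*(w - 2)*(w + 1)*(w - 4)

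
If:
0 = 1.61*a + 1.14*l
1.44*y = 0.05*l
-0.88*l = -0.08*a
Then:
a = 0.00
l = 0.00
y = 0.00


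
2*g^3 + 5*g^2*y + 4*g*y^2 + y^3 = (g + y)^2*(2*g + y)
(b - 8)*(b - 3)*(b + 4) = b^3 - 7*b^2 - 20*b + 96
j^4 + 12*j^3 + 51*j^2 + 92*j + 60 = (j + 2)^2*(j + 3)*(j + 5)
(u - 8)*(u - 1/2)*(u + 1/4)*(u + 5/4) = u^4 - 7*u^3 - 135*u^2/16 + 107*u/32 + 5/4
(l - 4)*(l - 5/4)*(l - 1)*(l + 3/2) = l^4 - 19*l^3/4 + 7*l^2/8 + 83*l/8 - 15/2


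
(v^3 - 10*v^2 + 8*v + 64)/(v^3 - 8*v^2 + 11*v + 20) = (v^2 - 6*v - 16)/(v^2 - 4*v - 5)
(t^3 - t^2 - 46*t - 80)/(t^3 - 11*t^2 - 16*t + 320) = (t + 2)/(t - 8)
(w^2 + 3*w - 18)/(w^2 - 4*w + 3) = (w + 6)/(w - 1)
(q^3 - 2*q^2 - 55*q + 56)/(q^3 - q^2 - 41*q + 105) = (q^2 - 9*q + 8)/(q^2 - 8*q + 15)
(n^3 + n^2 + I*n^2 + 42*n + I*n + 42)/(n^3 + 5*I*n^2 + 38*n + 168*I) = (n + 1)/(n + 4*I)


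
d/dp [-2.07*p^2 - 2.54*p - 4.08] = -4.14*p - 2.54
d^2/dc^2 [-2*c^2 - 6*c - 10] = -4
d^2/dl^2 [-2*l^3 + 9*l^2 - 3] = 18 - 12*l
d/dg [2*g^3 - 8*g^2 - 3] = 2*g*(3*g - 8)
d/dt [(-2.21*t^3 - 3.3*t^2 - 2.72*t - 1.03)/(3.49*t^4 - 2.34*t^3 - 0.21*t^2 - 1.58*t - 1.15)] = (7.7129*t^6 + 23.034*t^5 + 21.2205*t^4 + 8.6328*t^3 + 5.0367*t^2 + 7.1574*t + 1.5006)/(12.1801*t^8 - 16.3332*t^7 + 4.0098*t^6 - 10.0456*t^5 - 0.588499999999999*t^4 + 6.0456*t^3 + 2.9794*t^2 + 3.634*t + 1.3225)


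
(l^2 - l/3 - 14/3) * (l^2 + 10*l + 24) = l^4 + 29*l^3/3 + 16*l^2 - 164*l/3 - 112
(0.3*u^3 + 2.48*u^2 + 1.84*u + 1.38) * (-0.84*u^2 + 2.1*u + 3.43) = -0.252*u^5 - 1.4532*u^4 + 4.6914*u^3 + 11.2112*u^2 + 9.2092*u + 4.7334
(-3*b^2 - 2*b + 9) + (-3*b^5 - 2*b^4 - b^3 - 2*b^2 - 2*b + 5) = -3*b^5 - 2*b^4 - b^3 - 5*b^2 - 4*b + 14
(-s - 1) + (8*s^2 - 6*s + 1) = 8*s^2 - 7*s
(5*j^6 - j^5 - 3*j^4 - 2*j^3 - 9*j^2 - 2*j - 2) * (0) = 0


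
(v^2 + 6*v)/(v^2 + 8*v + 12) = v/(v + 2)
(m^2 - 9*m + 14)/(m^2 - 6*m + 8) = (m - 7)/(m - 4)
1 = 1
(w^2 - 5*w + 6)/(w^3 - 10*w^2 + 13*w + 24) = (w - 2)/(w^2 - 7*w - 8)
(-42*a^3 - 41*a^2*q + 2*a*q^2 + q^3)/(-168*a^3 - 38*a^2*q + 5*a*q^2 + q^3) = (a + q)/(4*a + q)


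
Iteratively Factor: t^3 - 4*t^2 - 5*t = (t + 1)*(t^2 - 5*t) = t*(t + 1)*(t - 5)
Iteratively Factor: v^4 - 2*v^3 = (v)*(v^3 - 2*v^2) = v^2*(v^2 - 2*v) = v^2*(v - 2)*(v)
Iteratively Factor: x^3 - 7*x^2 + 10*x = (x - 5)*(x^2 - 2*x) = (x - 5)*(x - 2)*(x)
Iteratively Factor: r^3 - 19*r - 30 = (r - 5)*(r^2 + 5*r + 6) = (r - 5)*(r + 3)*(r + 2)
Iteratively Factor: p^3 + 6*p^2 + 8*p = (p)*(p^2 + 6*p + 8) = p*(p + 2)*(p + 4)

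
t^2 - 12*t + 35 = (t - 7)*(t - 5)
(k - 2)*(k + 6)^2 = k^3 + 10*k^2 + 12*k - 72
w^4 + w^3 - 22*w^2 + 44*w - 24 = (w - 2)^2*(w - 1)*(w + 6)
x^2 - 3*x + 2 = (x - 2)*(x - 1)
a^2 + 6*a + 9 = (a + 3)^2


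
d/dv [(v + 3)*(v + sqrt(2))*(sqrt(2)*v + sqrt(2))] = 3*sqrt(2)*v^2 + 4*v + 8*sqrt(2)*v + 3*sqrt(2) + 8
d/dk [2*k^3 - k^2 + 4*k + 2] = 6*k^2 - 2*k + 4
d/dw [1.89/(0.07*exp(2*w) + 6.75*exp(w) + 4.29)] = (-0.2646*exp(w) - 12.7575)*exp(w)/(0.07*exp(2*w) + 6.75*exp(w) + 4.29)^2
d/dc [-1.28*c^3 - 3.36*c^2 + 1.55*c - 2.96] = -3.84*c^2 - 6.72*c + 1.55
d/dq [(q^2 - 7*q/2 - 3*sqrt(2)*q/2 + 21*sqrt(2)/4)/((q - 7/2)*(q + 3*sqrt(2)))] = 9*sqrt(2)/(2*(q^2 + 6*sqrt(2)*q + 18))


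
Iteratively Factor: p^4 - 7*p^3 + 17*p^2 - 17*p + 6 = (p - 2)*(p^3 - 5*p^2 + 7*p - 3) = (p - 2)*(p - 1)*(p^2 - 4*p + 3) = (p - 3)*(p - 2)*(p - 1)*(p - 1)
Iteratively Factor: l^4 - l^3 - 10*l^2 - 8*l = (l - 4)*(l^3 + 3*l^2 + 2*l) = (l - 4)*(l + 2)*(l^2 + l) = (l - 4)*(l + 1)*(l + 2)*(l)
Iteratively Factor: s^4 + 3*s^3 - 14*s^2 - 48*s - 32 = (s - 4)*(s^3 + 7*s^2 + 14*s + 8) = (s - 4)*(s + 4)*(s^2 + 3*s + 2) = (s - 4)*(s + 2)*(s + 4)*(s + 1)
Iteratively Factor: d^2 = (d)*(d)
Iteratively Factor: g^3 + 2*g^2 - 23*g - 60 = (g + 3)*(g^2 - g - 20) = (g - 5)*(g + 3)*(g + 4)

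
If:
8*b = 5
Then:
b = 5/8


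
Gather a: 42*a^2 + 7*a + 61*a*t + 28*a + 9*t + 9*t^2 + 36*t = 42*a^2 + a*(61*t + 35) + 9*t^2 + 45*t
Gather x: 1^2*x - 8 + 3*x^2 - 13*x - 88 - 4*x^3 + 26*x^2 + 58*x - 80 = -4*x^3 + 29*x^2 + 46*x - 176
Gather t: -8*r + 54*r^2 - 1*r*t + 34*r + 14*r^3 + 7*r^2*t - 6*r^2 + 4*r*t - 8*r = 14*r^3 + 48*r^2 + 18*r + t*(7*r^2 + 3*r)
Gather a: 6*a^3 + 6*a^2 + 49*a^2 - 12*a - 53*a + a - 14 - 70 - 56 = 6*a^3 + 55*a^2 - 64*a - 140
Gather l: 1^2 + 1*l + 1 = l + 2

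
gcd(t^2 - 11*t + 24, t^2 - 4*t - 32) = t - 8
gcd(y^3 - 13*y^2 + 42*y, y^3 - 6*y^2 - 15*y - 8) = 1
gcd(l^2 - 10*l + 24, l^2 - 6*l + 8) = l - 4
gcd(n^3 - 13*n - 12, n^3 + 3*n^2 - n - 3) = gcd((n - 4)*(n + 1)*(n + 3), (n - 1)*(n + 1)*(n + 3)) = n^2 + 4*n + 3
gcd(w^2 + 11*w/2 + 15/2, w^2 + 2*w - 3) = w + 3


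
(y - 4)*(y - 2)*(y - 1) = y^3 - 7*y^2 + 14*y - 8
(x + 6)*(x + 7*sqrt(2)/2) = x^2 + 7*sqrt(2)*x/2 + 6*x + 21*sqrt(2)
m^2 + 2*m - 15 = (m - 3)*(m + 5)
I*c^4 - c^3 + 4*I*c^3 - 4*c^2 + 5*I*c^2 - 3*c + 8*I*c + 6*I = (c + 1)*(c + 3)*(c + 2*I)*(I*c + 1)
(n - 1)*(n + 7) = n^2 + 6*n - 7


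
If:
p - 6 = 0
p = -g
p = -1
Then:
No Solution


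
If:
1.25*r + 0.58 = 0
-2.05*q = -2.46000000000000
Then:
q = 1.20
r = -0.46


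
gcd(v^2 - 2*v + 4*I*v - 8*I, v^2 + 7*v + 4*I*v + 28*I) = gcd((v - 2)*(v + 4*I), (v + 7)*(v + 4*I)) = v + 4*I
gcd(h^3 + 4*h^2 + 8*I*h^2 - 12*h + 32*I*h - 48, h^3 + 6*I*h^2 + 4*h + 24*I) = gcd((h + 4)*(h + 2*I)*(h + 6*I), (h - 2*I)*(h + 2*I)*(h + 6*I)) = h^2 + 8*I*h - 12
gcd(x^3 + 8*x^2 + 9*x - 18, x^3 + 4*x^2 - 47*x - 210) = x + 6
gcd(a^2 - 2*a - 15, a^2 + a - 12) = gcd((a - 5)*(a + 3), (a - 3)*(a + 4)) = 1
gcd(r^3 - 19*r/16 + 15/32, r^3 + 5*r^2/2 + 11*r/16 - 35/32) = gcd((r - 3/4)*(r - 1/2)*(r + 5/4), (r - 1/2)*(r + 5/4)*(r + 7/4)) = r^2 + 3*r/4 - 5/8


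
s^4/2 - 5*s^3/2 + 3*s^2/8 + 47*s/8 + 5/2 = (s/2 + 1/2)*(s - 4)*(s - 5/2)*(s + 1/2)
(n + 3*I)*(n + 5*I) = n^2 + 8*I*n - 15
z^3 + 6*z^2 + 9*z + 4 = (z + 1)^2*(z + 4)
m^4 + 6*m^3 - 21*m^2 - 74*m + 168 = (m - 3)*(m - 2)*(m + 4)*(m + 7)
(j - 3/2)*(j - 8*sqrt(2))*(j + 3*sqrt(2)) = j^3 - 5*sqrt(2)*j^2 - 3*j^2/2 - 48*j + 15*sqrt(2)*j/2 + 72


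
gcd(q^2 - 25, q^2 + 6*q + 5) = q + 5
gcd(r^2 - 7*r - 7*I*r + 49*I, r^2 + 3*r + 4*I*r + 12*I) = 1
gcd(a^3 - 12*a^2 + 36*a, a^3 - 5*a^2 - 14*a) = a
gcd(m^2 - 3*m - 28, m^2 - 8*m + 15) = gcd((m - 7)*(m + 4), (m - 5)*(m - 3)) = 1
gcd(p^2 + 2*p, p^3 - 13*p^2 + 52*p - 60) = 1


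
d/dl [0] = 0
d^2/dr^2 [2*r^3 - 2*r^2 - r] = 12*r - 4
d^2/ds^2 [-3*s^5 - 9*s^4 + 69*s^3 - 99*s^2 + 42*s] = -60*s^3 - 108*s^2 + 414*s - 198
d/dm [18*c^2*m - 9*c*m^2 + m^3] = 18*c^2 - 18*c*m + 3*m^2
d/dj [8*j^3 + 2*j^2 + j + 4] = 24*j^2 + 4*j + 1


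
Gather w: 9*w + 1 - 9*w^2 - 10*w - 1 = -9*w^2 - w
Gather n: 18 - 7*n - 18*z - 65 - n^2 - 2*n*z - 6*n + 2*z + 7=-n^2 + n*(-2*z - 13) - 16*z - 40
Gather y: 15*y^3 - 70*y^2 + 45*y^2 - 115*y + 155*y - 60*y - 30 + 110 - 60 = 15*y^3 - 25*y^2 - 20*y + 20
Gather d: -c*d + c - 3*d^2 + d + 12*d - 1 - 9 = c - 3*d^2 + d*(13 - c) - 10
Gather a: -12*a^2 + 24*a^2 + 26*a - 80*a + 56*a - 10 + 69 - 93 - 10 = 12*a^2 + 2*a - 44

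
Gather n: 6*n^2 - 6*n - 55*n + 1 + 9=6*n^2 - 61*n + 10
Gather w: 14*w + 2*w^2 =2*w^2 + 14*w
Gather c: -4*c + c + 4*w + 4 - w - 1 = -3*c + 3*w + 3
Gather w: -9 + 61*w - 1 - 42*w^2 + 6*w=-42*w^2 + 67*w - 10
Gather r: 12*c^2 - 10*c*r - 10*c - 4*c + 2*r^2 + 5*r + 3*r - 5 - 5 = 12*c^2 - 14*c + 2*r^2 + r*(8 - 10*c) - 10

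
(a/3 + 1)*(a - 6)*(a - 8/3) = a^3/3 - 17*a^2/9 - 10*a/3 + 16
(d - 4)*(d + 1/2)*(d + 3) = d^3 - d^2/2 - 25*d/2 - 6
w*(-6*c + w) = -6*c*w + w^2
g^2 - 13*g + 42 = (g - 7)*(g - 6)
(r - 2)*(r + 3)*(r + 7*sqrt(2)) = r^3 + r^2 + 7*sqrt(2)*r^2 - 6*r + 7*sqrt(2)*r - 42*sqrt(2)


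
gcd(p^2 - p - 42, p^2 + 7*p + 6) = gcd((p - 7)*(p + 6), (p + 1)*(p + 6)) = p + 6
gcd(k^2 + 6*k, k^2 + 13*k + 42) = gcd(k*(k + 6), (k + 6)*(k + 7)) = k + 6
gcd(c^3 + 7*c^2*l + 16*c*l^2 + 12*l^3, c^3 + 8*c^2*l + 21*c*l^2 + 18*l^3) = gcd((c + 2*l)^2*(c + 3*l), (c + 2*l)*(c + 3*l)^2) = c^2 + 5*c*l + 6*l^2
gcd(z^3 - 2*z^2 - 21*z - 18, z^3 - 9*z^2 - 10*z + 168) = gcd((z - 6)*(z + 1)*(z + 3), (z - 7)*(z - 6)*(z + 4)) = z - 6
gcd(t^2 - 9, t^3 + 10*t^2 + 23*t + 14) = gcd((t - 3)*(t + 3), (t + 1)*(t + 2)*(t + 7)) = 1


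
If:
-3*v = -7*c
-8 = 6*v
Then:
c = -4/7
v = -4/3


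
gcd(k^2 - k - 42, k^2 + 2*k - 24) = k + 6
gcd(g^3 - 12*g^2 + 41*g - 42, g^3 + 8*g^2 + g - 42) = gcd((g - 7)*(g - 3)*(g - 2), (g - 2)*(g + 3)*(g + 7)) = g - 2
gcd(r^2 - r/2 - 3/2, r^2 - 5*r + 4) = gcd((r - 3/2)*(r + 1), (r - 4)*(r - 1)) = 1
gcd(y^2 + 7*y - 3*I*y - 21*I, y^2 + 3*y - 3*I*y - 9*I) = y - 3*I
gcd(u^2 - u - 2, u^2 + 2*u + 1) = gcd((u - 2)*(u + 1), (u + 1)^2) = u + 1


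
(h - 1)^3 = h^3 - 3*h^2 + 3*h - 1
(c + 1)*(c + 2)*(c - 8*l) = c^3 - 8*c^2*l + 3*c^2 - 24*c*l + 2*c - 16*l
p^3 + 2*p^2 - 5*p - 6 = (p - 2)*(p + 1)*(p + 3)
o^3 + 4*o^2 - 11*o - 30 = (o - 3)*(o + 2)*(o + 5)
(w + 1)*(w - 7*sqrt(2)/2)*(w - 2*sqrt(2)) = w^3 - 11*sqrt(2)*w^2/2 + w^2 - 11*sqrt(2)*w/2 + 14*w + 14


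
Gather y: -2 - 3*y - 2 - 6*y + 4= -9*y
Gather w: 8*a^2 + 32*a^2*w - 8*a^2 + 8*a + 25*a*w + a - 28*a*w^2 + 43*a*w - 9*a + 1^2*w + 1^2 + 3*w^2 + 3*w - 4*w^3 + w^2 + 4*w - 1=-4*w^3 + w^2*(4 - 28*a) + w*(32*a^2 + 68*a + 8)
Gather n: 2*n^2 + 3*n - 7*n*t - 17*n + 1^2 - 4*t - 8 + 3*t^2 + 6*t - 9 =2*n^2 + n*(-7*t - 14) + 3*t^2 + 2*t - 16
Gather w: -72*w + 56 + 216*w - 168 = 144*w - 112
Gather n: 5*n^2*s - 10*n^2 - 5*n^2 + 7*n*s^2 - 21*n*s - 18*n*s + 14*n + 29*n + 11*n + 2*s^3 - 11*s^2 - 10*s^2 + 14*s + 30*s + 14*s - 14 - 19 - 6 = n^2*(5*s - 15) + n*(7*s^2 - 39*s + 54) + 2*s^3 - 21*s^2 + 58*s - 39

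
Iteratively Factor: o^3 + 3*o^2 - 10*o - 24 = (o + 2)*(o^2 + o - 12) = (o - 3)*(o + 2)*(o + 4)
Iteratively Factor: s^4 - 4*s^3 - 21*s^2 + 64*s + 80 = (s - 5)*(s^3 + s^2 - 16*s - 16) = (s - 5)*(s + 4)*(s^2 - 3*s - 4) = (s - 5)*(s + 1)*(s + 4)*(s - 4)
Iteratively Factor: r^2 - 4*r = (r - 4)*(r)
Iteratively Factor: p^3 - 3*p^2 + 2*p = (p - 2)*(p^2 - p) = p*(p - 2)*(p - 1)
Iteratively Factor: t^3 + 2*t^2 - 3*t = (t)*(t^2 + 2*t - 3) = t*(t - 1)*(t + 3)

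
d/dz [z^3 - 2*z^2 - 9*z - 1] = 3*z^2 - 4*z - 9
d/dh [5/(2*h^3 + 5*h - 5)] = 5*(-6*h^2 - 5)/(2*h^3 + 5*h - 5)^2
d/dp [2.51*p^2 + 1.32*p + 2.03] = 5.02*p + 1.32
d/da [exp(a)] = exp(a)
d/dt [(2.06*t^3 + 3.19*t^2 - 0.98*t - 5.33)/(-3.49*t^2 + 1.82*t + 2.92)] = (-7.1894*t^4 + 7.4984*t^3 + 20.4312*t^2 - 18.5738*t + 6.839)/(12.1801*t^4 - 12.7036*t^3 - 17.0692*t^2 + 10.6288*t + 8.5264)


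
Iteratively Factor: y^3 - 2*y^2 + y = (y)*(y^2 - 2*y + 1) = y*(y - 1)*(y - 1)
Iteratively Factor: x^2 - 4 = (x + 2)*(x - 2)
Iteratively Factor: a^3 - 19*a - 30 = (a + 3)*(a^2 - 3*a - 10) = (a + 2)*(a + 3)*(a - 5)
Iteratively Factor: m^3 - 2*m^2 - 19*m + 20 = (m - 1)*(m^2 - m - 20) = (m - 5)*(m - 1)*(m + 4)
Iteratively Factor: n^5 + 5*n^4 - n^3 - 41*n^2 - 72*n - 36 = (n + 1)*(n^4 + 4*n^3 - 5*n^2 - 36*n - 36) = (n + 1)*(n + 3)*(n^3 + n^2 - 8*n - 12) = (n + 1)*(n + 2)*(n + 3)*(n^2 - n - 6) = (n - 3)*(n + 1)*(n + 2)*(n + 3)*(n + 2)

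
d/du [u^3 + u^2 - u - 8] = 3*u^2 + 2*u - 1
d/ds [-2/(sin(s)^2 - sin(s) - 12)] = 2*(2*sin(s) - 1)*cos(s)/(sin(s) + cos(s)^2 + 11)^2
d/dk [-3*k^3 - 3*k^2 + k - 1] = -9*k^2 - 6*k + 1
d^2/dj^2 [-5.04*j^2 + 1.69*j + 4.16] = -10.0800000000000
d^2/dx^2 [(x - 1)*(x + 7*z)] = 2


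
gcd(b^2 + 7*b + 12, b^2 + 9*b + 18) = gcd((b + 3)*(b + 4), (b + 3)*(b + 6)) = b + 3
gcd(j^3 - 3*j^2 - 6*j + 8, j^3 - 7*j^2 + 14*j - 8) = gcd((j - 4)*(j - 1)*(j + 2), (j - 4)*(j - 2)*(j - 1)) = j^2 - 5*j + 4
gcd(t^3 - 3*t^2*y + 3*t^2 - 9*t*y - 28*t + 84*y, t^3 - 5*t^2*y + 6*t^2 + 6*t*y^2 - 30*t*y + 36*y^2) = -t + 3*y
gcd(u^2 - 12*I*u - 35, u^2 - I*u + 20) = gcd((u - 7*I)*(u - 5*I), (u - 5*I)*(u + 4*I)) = u - 5*I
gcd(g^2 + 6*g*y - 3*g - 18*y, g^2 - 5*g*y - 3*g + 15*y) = g - 3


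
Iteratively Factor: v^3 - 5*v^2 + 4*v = (v)*(v^2 - 5*v + 4) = v*(v - 1)*(v - 4)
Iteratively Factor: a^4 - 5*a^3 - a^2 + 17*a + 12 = (a - 4)*(a^3 - a^2 - 5*a - 3) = (a - 4)*(a + 1)*(a^2 - 2*a - 3) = (a - 4)*(a + 1)^2*(a - 3)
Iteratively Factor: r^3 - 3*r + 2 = (r - 1)*(r^2 + r - 2) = (r - 1)^2*(r + 2)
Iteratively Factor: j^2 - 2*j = (j - 2)*(j)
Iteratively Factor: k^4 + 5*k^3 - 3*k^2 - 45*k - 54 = (k - 3)*(k^3 + 8*k^2 + 21*k + 18) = (k - 3)*(k + 3)*(k^2 + 5*k + 6) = (k - 3)*(k + 3)^2*(k + 2)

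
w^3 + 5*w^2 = w^2*(w + 5)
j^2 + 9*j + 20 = (j + 4)*(j + 5)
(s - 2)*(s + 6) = s^2 + 4*s - 12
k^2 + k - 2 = (k - 1)*(k + 2)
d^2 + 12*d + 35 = (d + 5)*(d + 7)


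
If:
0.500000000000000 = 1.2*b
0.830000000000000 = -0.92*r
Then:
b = 0.42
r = -0.90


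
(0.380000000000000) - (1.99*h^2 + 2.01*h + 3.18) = -1.99*h^2 - 2.01*h - 2.8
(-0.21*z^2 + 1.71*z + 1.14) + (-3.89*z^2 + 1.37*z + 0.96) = -4.1*z^2 + 3.08*z + 2.1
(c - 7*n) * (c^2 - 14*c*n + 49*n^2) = c^3 - 21*c^2*n + 147*c*n^2 - 343*n^3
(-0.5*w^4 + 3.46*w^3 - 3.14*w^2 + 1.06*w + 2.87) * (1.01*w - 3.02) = -0.505*w^5 + 5.0046*w^4 - 13.6206*w^3 + 10.5534*w^2 - 0.3025*w - 8.6674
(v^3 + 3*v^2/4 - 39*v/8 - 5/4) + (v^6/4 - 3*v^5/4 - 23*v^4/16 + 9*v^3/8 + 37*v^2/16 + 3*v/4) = v^6/4 - 3*v^5/4 - 23*v^4/16 + 17*v^3/8 + 49*v^2/16 - 33*v/8 - 5/4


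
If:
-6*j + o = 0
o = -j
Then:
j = 0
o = 0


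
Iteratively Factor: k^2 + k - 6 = (k + 3)*(k - 2)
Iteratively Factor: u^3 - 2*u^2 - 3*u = (u + 1)*(u^2 - 3*u) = u*(u + 1)*(u - 3)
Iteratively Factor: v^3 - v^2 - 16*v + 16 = (v + 4)*(v^2 - 5*v + 4) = (v - 4)*(v + 4)*(v - 1)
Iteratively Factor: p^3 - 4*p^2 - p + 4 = (p - 1)*(p^2 - 3*p - 4) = (p - 1)*(p + 1)*(p - 4)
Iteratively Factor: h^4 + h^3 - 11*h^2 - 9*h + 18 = (h - 3)*(h^3 + 4*h^2 + h - 6) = (h - 3)*(h - 1)*(h^2 + 5*h + 6) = (h - 3)*(h - 1)*(h + 2)*(h + 3)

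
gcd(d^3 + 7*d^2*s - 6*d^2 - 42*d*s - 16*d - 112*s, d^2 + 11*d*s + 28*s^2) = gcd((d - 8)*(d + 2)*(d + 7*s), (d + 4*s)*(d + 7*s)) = d + 7*s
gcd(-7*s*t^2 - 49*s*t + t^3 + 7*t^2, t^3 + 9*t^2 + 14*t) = t^2 + 7*t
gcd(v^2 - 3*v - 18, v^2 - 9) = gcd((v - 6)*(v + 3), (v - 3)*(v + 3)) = v + 3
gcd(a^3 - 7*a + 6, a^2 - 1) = a - 1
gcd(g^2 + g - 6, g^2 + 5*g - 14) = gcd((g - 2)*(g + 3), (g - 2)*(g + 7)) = g - 2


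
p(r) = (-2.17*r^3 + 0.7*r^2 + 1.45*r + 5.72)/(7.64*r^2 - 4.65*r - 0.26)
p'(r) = (4.65 - 15.28*r)*(-2.17*r^3 + 0.7*r^2 + 1.45*r + 5.72)/(7.64*r^2 - 4.65*r - 0.26)^2 + (-6.51*r^2 + 1.4*r + 1.45)/(7.64*r^2 - 4.65*r - 0.26) = (-16.5788*r^4 + 20.181*r^3 - 12.6404*r^2 - 87.7656*r + 26.221)/(58.3696*r^4 - 71.052*r^3 + 17.6497*r^2 + 2.418*r + 0.0676)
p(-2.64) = 0.72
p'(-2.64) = -0.24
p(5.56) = -1.61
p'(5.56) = -0.30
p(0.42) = -7.27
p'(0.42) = -15.88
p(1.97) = -0.26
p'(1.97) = -0.71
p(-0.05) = -672.56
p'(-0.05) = 433319.91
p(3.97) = -1.11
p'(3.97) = -0.33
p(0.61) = -25.12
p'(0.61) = -462.13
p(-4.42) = 1.18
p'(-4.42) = -0.27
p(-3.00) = 0.80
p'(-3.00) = -0.25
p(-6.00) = 1.62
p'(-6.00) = -0.28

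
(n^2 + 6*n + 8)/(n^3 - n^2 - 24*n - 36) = (n + 4)/(n^2 - 3*n - 18)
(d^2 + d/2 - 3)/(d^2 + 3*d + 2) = (d - 3/2)/(d + 1)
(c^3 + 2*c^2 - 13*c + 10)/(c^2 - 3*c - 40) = (c^2 - 3*c + 2)/(c - 8)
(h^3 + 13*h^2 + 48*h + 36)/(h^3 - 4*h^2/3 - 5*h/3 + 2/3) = 3*(h^2 + 12*h + 36)/(3*h^2 - 7*h + 2)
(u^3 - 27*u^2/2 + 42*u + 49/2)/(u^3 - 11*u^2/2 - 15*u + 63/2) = (2*u^2 - 13*u - 7)/(2*u^2 + 3*u - 9)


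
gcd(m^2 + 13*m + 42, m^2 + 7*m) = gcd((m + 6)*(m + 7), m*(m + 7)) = m + 7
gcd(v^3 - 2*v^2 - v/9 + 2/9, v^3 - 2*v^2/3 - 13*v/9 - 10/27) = v + 1/3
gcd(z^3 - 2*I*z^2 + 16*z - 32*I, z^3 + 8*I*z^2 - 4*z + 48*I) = z^2 + 2*I*z + 8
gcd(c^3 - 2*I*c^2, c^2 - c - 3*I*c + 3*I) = 1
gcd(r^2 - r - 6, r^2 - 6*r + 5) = 1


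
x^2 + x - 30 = (x - 5)*(x + 6)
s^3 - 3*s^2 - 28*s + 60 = (s - 6)*(s - 2)*(s + 5)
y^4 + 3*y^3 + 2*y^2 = y^2*(y + 1)*(y + 2)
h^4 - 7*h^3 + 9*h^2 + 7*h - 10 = (h - 5)*(h - 2)*(h - 1)*(h + 1)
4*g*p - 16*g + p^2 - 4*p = (4*g + p)*(p - 4)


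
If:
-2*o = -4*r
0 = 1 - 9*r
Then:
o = 2/9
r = 1/9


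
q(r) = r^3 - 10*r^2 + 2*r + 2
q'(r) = 3*r^2 - 20*r + 2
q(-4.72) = -335.38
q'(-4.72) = 163.24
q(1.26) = -9.36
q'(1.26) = -18.44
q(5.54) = -123.80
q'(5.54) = -16.73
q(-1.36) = -21.73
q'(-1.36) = 34.75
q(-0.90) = -8.63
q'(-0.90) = 22.43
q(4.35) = -96.21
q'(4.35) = -28.23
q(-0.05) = 1.87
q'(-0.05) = 3.01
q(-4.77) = -343.60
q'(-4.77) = 165.66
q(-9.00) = -1555.00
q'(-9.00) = 425.00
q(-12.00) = -3190.00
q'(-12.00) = 674.00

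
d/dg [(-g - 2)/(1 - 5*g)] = -11/(5*g - 1)^2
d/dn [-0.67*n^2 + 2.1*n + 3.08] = 2.1 - 1.34*n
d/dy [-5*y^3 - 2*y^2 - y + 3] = -15*y^2 - 4*y - 1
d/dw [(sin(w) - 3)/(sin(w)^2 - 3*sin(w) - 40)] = (6*sin(w) + cos(w)^2 - 50)*cos(w)/((sin(w) - 8)^2*(sin(w) + 5)^2)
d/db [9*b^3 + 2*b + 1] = 27*b^2 + 2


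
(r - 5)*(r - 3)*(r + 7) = r^3 - r^2 - 41*r + 105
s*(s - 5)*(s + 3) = s^3 - 2*s^2 - 15*s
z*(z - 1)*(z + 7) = z^3 + 6*z^2 - 7*z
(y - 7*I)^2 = y^2 - 14*I*y - 49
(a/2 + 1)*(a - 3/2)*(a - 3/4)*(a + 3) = a^4/2 + 11*a^3/8 - 33*a^2/16 - 63*a/16 + 27/8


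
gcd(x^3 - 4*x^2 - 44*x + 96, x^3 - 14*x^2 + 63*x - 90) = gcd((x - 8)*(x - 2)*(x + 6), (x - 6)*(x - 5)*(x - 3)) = 1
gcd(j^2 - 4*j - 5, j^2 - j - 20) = j - 5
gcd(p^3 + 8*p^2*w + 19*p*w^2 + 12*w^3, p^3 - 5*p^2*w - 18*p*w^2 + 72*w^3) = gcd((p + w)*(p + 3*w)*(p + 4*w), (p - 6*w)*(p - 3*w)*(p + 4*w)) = p + 4*w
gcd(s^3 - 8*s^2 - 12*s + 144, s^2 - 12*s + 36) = s^2 - 12*s + 36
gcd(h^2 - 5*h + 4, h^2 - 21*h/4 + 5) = h - 4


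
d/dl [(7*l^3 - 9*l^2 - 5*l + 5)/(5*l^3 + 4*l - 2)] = (45*l^4 + 106*l^3 - 153*l^2 + 36*l - 10)/(25*l^6 + 40*l^4 - 20*l^3 + 16*l^2 - 16*l + 4)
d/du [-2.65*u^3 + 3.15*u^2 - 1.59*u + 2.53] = -7.95*u^2 + 6.3*u - 1.59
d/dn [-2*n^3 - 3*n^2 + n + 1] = -6*n^2 - 6*n + 1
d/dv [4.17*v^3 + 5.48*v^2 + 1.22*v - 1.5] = 12.51*v^2 + 10.96*v + 1.22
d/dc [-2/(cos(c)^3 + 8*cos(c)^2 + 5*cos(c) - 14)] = 2*(3*sin(c)^2 - 16*cos(c) - 8)*sin(c)/(cos(c)^3 + 8*cos(c)^2 + 5*cos(c) - 14)^2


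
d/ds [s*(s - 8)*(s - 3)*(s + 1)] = 4*s^3 - 30*s^2 + 26*s + 24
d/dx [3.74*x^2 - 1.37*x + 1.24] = 7.48*x - 1.37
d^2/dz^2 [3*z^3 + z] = 18*z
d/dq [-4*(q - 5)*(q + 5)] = -8*q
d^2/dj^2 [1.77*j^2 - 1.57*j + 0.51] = 3.54000000000000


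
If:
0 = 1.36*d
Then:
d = 0.00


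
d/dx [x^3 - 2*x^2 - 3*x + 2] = 3*x^2 - 4*x - 3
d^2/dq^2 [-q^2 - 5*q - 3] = -2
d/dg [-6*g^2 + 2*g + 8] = 2 - 12*g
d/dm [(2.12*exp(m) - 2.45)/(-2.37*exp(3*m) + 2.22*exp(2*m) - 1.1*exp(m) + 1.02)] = (10.0488*exp(3*m) - 22.1259*exp(2*m) + 10.878*exp(m) - 0.5326)*exp(m)/(5.6169*exp(6*m) - 10.5228*exp(5*m) + 10.1424*exp(4*m) - 9.7188*exp(3*m) + 5.7388*exp(2*m) - 2.244*exp(m) + 1.0404)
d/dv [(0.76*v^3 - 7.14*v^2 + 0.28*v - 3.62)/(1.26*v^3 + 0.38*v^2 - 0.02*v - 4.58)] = (9.2852*v^4 - 0.736*v^3 + 3.2776*v^2 + 68.1536*v - 1.3548)/(1.5876*v^6 + 0.9576*v^5 + 0.094*v^4 - 11.5568*v^3 - 3.4804*v^2 + 0.1832*v + 20.9764)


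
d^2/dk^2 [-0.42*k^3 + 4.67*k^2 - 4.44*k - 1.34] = 9.34 - 2.52*k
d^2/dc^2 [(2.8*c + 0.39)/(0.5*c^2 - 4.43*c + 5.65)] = ((24.418 - 8.4*c)*(0.5*c^2 - 4.43*c + 5.65) + (1.0*c - 4.43)*(2.0*c - 8.86)*(2.8*c + 0.39))/(0.5*c^2 - 4.43*c + 5.65)^3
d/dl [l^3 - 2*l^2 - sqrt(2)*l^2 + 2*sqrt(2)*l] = 3*l^2 - 4*l - 2*sqrt(2)*l + 2*sqrt(2)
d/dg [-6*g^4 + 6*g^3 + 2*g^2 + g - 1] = -24*g^3 + 18*g^2 + 4*g + 1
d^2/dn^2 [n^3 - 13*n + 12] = 6*n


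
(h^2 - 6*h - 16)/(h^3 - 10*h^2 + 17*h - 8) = (h + 2)/(h^2 - 2*h + 1)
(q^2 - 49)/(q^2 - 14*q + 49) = (q + 7)/(q - 7)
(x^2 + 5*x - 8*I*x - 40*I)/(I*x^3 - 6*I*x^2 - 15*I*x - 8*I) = (-I*x^2 + x*(-8 - 5*I) - 40)/(x^3 - 6*x^2 - 15*x - 8)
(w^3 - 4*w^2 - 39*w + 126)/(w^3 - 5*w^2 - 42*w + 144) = (w - 7)/(w - 8)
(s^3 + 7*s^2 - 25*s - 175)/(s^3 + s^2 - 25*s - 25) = (s + 7)/(s + 1)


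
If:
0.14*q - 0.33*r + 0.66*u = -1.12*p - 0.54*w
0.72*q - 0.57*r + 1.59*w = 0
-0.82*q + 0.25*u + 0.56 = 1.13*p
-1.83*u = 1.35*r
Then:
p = 0.627285420812357*w + 0.228355522712208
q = 0.286771024246138 - 1.16175854821885*w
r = 1.32198920224987*w + 0.36223708325828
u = -0.975237936085973*w - 0.267224077813485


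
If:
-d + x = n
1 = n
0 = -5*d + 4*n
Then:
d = 4/5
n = 1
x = 9/5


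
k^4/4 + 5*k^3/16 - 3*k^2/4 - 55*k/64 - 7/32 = (k/4 + 1/2)*(k - 7/4)*(k + 1/2)^2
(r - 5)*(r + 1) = r^2 - 4*r - 5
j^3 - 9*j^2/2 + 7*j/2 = j*(j - 7/2)*(j - 1)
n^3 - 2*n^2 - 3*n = n*(n - 3)*(n + 1)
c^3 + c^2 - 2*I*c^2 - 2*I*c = c*(c + 1)*(c - 2*I)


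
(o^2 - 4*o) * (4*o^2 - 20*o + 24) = 4*o^4 - 36*o^3 + 104*o^2 - 96*o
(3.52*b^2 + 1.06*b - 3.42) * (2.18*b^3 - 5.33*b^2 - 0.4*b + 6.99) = 7.6736*b^5 - 16.4508*b^4 - 14.5134*b^3 + 42.4094*b^2 + 8.7774*b - 23.9058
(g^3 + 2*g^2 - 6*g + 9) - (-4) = g^3 + 2*g^2 - 6*g + 13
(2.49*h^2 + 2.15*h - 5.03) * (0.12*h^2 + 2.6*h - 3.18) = 0.2988*h^4 + 6.732*h^3 - 2.9318*h^2 - 19.915*h + 15.9954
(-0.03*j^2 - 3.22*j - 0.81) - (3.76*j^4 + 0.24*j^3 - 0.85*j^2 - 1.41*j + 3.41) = -3.76*j^4 - 0.24*j^3 + 0.82*j^2 - 1.81*j - 4.22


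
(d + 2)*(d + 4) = d^2 + 6*d + 8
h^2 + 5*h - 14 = (h - 2)*(h + 7)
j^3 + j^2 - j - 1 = (j - 1)*(j + 1)^2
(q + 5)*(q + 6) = q^2 + 11*q + 30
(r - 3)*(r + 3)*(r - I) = r^3 - I*r^2 - 9*r + 9*I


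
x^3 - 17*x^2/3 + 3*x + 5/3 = (x - 5)*(x - 1)*(x + 1/3)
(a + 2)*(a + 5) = a^2 + 7*a + 10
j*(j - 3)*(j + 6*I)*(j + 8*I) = j^4 - 3*j^3 + 14*I*j^3 - 48*j^2 - 42*I*j^2 + 144*j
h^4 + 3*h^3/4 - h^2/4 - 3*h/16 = h*(h - 1/2)*(h + 1/2)*(h + 3/4)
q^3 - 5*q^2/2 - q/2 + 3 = (q - 2)*(q - 3/2)*(q + 1)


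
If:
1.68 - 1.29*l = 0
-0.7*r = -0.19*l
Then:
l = 1.30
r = 0.35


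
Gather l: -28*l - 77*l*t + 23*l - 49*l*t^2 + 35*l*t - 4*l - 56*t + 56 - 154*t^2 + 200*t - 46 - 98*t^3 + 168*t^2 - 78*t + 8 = l*(-49*t^2 - 42*t - 9) - 98*t^3 + 14*t^2 + 66*t + 18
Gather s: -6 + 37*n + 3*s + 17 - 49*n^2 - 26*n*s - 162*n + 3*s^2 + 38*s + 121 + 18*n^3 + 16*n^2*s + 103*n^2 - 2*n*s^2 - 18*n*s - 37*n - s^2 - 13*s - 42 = 18*n^3 + 54*n^2 - 162*n + s^2*(2 - 2*n) + s*(16*n^2 - 44*n + 28) + 90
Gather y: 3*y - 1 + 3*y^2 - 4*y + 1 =3*y^2 - y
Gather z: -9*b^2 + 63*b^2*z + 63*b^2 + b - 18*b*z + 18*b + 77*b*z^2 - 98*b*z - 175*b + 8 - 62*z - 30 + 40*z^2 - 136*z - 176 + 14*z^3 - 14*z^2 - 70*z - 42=54*b^2 - 156*b + 14*z^3 + z^2*(77*b + 26) + z*(63*b^2 - 116*b - 268) - 240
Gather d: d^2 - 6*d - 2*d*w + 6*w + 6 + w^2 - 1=d^2 + d*(-2*w - 6) + w^2 + 6*w + 5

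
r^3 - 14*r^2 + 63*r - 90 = (r - 6)*(r - 5)*(r - 3)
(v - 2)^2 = v^2 - 4*v + 4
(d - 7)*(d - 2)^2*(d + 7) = d^4 - 4*d^3 - 45*d^2 + 196*d - 196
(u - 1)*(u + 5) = u^2 + 4*u - 5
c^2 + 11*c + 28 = (c + 4)*(c + 7)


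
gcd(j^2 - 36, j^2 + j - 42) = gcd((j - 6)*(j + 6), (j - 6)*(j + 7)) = j - 6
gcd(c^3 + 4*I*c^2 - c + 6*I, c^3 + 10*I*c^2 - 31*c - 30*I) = c^2 + 5*I*c - 6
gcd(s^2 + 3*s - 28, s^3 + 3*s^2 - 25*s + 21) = s + 7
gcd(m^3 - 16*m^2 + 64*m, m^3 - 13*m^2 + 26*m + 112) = m - 8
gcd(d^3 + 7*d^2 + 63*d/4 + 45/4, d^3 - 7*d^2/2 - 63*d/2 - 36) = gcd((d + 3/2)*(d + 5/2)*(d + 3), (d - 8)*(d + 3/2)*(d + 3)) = d^2 + 9*d/2 + 9/2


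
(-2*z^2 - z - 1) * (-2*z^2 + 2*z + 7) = 4*z^4 - 2*z^3 - 14*z^2 - 9*z - 7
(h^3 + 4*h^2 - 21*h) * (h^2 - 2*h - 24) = h^5 + 2*h^4 - 53*h^3 - 54*h^2 + 504*h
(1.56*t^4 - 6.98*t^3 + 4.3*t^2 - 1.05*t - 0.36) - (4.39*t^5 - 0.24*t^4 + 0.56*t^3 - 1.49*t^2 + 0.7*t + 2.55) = -4.39*t^5 + 1.8*t^4 - 7.54*t^3 + 5.79*t^2 - 1.75*t - 2.91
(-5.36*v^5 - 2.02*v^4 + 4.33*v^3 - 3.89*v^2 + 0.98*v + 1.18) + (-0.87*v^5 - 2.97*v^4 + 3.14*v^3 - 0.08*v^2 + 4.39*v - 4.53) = -6.23*v^5 - 4.99*v^4 + 7.47*v^3 - 3.97*v^2 + 5.37*v - 3.35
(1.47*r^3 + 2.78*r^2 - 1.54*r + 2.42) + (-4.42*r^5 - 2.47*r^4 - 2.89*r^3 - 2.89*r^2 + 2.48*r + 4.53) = -4.42*r^5 - 2.47*r^4 - 1.42*r^3 - 0.11*r^2 + 0.94*r + 6.95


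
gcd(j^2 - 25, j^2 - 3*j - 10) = j - 5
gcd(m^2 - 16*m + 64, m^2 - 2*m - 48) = m - 8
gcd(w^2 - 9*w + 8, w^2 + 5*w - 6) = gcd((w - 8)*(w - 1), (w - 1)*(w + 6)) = w - 1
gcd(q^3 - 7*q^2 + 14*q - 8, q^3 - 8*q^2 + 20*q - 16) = q^2 - 6*q + 8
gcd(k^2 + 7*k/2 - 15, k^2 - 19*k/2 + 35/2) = k - 5/2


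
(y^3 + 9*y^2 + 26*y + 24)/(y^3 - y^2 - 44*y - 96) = (y + 2)/(y - 8)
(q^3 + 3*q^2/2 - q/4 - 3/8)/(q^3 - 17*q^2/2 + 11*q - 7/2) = (q^2 + 2*q + 3/4)/(q^2 - 8*q + 7)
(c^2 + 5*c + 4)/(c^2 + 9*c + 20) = (c + 1)/(c + 5)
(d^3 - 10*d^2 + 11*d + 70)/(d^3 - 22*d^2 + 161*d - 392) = (d^2 - 3*d - 10)/(d^2 - 15*d + 56)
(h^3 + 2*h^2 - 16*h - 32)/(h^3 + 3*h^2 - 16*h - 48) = (h + 2)/(h + 3)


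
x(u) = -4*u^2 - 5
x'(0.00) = 0.00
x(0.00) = -5.00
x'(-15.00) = 120.00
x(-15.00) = -905.00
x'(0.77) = -6.16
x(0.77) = -7.37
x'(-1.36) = 10.88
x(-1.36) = -12.40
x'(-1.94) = 15.52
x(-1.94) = -20.05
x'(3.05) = -24.40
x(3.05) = -42.21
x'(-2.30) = 18.40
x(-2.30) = -26.16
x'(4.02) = -32.16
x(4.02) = -69.64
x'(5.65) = -45.20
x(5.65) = -132.69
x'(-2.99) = 23.92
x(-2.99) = -40.76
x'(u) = -8*u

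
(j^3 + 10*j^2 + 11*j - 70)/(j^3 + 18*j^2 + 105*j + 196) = (j^2 + 3*j - 10)/(j^2 + 11*j + 28)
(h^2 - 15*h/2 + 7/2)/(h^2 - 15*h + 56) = (h - 1/2)/(h - 8)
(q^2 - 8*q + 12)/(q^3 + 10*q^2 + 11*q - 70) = (q - 6)/(q^2 + 12*q + 35)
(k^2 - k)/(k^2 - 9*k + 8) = k/(k - 8)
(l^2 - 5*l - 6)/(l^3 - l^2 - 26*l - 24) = 1/(l + 4)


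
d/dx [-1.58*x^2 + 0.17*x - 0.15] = 0.17 - 3.16*x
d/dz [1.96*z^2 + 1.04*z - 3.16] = 3.92*z + 1.04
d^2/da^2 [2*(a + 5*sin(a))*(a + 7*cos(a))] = -10*a*sin(a) - 14*a*cos(a) - 28*sin(a) - 140*sin(2*a) + 20*cos(a) + 4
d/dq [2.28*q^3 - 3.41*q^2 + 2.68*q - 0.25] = 6.84*q^2 - 6.82*q + 2.68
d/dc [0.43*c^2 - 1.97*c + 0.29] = 0.86*c - 1.97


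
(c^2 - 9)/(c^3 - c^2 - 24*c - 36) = (c - 3)/(c^2 - 4*c - 12)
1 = 1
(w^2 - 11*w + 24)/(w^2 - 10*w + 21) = (w - 8)/(w - 7)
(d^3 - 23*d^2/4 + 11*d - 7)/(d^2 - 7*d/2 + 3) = (4*d^2 - 15*d + 14)/(2*(2*d - 3))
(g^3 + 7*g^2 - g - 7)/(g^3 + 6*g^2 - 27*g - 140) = (g^2 - 1)/(g^2 - g - 20)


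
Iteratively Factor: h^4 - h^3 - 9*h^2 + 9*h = (h)*(h^3 - h^2 - 9*h + 9) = h*(h + 3)*(h^2 - 4*h + 3) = h*(h - 1)*(h + 3)*(h - 3)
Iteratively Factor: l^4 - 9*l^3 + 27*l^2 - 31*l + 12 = (l - 4)*(l^3 - 5*l^2 + 7*l - 3) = (l - 4)*(l - 1)*(l^2 - 4*l + 3) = (l - 4)*(l - 1)^2*(l - 3)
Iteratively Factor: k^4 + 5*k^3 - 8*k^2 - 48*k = (k + 4)*(k^3 + k^2 - 12*k) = (k - 3)*(k + 4)*(k^2 + 4*k) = k*(k - 3)*(k + 4)*(k + 4)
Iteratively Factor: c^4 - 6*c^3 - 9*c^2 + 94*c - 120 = (c - 2)*(c^3 - 4*c^2 - 17*c + 60) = (c - 5)*(c - 2)*(c^2 + c - 12) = (c - 5)*(c - 2)*(c + 4)*(c - 3)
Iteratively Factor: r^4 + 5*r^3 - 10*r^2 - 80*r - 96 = (r + 4)*(r^3 + r^2 - 14*r - 24) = (r + 3)*(r + 4)*(r^2 - 2*r - 8) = (r + 2)*(r + 3)*(r + 4)*(r - 4)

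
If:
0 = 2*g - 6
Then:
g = 3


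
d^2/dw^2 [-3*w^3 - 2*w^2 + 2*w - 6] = -18*w - 4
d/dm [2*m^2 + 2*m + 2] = 4*m + 2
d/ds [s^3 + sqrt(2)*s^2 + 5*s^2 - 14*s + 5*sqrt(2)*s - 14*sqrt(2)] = 3*s^2 + 2*sqrt(2)*s + 10*s - 14 + 5*sqrt(2)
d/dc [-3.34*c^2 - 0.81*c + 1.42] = -6.68*c - 0.81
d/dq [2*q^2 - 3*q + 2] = 4*q - 3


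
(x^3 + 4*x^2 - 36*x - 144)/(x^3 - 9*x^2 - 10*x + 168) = (x + 6)/(x - 7)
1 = 1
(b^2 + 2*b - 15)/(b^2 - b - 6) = (b + 5)/(b + 2)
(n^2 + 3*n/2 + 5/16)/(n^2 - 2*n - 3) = (16*n^2 + 24*n + 5)/(16*(n^2 - 2*n - 3))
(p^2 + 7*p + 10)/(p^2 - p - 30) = (p + 2)/(p - 6)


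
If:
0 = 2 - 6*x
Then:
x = 1/3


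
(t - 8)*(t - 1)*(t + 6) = t^3 - 3*t^2 - 46*t + 48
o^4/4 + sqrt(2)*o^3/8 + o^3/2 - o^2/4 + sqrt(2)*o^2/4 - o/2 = o*(o/2 + 1)*(o/2 + sqrt(2)/2)*(o - sqrt(2)/2)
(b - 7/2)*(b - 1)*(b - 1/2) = b^3 - 5*b^2 + 23*b/4 - 7/4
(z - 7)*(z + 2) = z^2 - 5*z - 14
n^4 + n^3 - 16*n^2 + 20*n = n*(n - 2)^2*(n + 5)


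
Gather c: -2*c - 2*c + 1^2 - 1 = -4*c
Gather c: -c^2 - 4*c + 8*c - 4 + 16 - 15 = -c^2 + 4*c - 3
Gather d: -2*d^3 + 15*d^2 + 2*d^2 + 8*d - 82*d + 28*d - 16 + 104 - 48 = -2*d^3 + 17*d^2 - 46*d + 40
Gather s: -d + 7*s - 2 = -d + 7*s - 2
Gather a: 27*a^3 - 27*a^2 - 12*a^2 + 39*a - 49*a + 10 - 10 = 27*a^3 - 39*a^2 - 10*a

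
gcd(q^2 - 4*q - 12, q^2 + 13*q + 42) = 1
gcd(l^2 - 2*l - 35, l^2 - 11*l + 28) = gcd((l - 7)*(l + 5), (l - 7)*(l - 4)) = l - 7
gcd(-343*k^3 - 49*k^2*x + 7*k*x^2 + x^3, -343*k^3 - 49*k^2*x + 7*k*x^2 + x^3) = -343*k^3 - 49*k^2*x + 7*k*x^2 + x^3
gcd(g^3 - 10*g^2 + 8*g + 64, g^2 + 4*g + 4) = g + 2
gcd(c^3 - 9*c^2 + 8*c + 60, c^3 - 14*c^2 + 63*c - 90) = c^2 - 11*c + 30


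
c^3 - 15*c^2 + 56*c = c*(c - 8)*(c - 7)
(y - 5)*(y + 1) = y^2 - 4*y - 5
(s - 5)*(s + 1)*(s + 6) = s^3 + 2*s^2 - 29*s - 30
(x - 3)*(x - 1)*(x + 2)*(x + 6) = x^4 + 4*x^3 - 17*x^2 - 24*x + 36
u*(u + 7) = u^2 + 7*u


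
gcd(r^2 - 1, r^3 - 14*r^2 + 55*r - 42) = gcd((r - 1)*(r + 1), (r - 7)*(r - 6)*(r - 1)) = r - 1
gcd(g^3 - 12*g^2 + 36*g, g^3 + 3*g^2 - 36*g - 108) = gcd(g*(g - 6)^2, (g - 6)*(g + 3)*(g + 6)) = g - 6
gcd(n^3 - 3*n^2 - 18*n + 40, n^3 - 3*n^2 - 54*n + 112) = n - 2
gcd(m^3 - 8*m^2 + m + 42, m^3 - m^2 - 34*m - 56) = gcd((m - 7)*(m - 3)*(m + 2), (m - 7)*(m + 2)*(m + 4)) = m^2 - 5*m - 14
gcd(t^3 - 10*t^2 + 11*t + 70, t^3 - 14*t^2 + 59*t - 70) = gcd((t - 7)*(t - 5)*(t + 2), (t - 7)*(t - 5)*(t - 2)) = t^2 - 12*t + 35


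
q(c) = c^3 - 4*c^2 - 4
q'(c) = 3*c^2 - 8*c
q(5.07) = 23.50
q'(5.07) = 36.55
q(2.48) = -13.35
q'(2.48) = -1.39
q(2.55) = -13.43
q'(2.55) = -0.89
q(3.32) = -11.50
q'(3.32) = 6.51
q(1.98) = -11.92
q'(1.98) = -4.08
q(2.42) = -13.25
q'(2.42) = -1.79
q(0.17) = -4.11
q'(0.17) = -1.27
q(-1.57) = -17.73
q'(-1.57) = 19.95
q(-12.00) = -2308.00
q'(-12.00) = 528.00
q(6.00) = 68.00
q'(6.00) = 60.00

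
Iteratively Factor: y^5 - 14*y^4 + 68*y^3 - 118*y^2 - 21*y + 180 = (y - 5)*(y^4 - 9*y^3 + 23*y^2 - 3*y - 36) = (y - 5)*(y - 3)*(y^3 - 6*y^2 + 5*y + 12) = (y - 5)*(y - 3)*(y + 1)*(y^2 - 7*y + 12) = (y - 5)*(y - 4)*(y - 3)*(y + 1)*(y - 3)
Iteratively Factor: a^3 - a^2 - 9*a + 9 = (a - 3)*(a^2 + 2*a - 3) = (a - 3)*(a + 3)*(a - 1)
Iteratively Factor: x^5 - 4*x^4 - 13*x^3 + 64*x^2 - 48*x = (x - 1)*(x^4 - 3*x^3 - 16*x^2 + 48*x) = (x - 4)*(x - 1)*(x^3 + x^2 - 12*x) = x*(x - 4)*(x - 1)*(x^2 + x - 12) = x*(x - 4)*(x - 3)*(x - 1)*(x + 4)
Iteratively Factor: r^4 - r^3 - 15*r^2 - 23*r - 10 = (r + 1)*(r^3 - 2*r^2 - 13*r - 10) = (r - 5)*(r + 1)*(r^2 + 3*r + 2) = (r - 5)*(r + 1)^2*(r + 2)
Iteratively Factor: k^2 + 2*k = (k + 2)*(k)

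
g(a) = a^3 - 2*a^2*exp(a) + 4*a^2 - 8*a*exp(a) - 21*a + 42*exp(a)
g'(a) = -2*a^2*exp(a) + 3*a^2 - 12*a*exp(a) + 8*a + 34*exp(a) - 21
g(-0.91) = 40.84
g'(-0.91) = -8.38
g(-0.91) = 40.84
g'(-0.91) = -8.38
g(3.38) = -218.37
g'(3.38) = -823.45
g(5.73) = -21206.52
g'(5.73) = -30804.72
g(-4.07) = 85.02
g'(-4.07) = -3.02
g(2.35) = 113.17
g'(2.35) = -40.63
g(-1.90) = 54.96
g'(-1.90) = -17.95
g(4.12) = -1482.05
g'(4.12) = -2977.45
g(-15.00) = -2160.00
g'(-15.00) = 534.00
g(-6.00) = 54.04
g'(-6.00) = 39.08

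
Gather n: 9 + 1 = 10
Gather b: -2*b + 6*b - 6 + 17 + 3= 4*b + 14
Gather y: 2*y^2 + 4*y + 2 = 2*y^2 + 4*y + 2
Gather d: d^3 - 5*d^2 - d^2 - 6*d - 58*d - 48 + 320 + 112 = d^3 - 6*d^2 - 64*d + 384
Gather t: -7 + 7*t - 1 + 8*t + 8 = 15*t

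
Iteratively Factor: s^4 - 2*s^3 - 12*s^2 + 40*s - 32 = (s - 2)*(s^3 - 12*s + 16) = (s - 2)^2*(s^2 + 2*s - 8) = (s - 2)^2*(s + 4)*(s - 2)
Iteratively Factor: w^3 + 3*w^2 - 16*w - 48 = (w - 4)*(w^2 + 7*w + 12) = (w - 4)*(w + 3)*(w + 4)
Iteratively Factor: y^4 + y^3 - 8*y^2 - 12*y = (y + 2)*(y^3 - y^2 - 6*y) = (y + 2)^2*(y^2 - 3*y) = (y - 3)*(y + 2)^2*(y)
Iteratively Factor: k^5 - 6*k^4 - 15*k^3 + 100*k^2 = (k + 4)*(k^4 - 10*k^3 + 25*k^2) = k*(k + 4)*(k^3 - 10*k^2 + 25*k) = k*(k - 5)*(k + 4)*(k^2 - 5*k) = k^2*(k - 5)*(k + 4)*(k - 5)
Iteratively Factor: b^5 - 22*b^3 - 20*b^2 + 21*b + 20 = (b - 5)*(b^4 + 5*b^3 + 3*b^2 - 5*b - 4) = (b - 5)*(b + 4)*(b^3 + b^2 - b - 1) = (b - 5)*(b + 1)*(b + 4)*(b^2 - 1) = (b - 5)*(b - 1)*(b + 1)*(b + 4)*(b + 1)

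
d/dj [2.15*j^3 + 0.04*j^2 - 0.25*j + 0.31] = 6.45*j^2 + 0.08*j - 0.25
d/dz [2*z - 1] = 2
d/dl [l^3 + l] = 3*l^2 + 1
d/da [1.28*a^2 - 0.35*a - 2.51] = 2.56*a - 0.35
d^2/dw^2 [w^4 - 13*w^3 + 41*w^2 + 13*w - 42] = 12*w^2 - 78*w + 82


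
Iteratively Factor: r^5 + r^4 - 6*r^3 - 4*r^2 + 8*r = (r - 1)*(r^4 + 2*r^3 - 4*r^2 - 8*r) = (r - 1)*(r + 2)*(r^3 - 4*r) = (r - 1)*(r + 2)^2*(r^2 - 2*r) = r*(r - 1)*(r + 2)^2*(r - 2)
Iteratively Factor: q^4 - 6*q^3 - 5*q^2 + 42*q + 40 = (q + 1)*(q^3 - 7*q^2 + 2*q + 40) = (q - 4)*(q + 1)*(q^2 - 3*q - 10) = (q - 4)*(q + 1)*(q + 2)*(q - 5)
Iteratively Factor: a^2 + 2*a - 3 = (a + 3)*(a - 1)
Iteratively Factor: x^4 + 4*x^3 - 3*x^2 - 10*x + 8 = (x - 1)*(x^3 + 5*x^2 + 2*x - 8) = (x - 1)*(x + 4)*(x^2 + x - 2) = (x - 1)*(x + 2)*(x + 4)*(x - 1)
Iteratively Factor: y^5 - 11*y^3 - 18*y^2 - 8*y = (y - 4)*(y^4 + 4*y^3 + 5*y^2 + 2*y) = (y - 4)*(y + 1)*(y^3 + 3*y^2 + 2*y) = (y - 4)*(y + 1)*(y + 2)*(y^2 + y) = (y - 4)*(y + 1)^2*(y + 2)*(y)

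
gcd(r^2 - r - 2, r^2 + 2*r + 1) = r + 1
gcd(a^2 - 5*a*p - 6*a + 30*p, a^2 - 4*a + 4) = 1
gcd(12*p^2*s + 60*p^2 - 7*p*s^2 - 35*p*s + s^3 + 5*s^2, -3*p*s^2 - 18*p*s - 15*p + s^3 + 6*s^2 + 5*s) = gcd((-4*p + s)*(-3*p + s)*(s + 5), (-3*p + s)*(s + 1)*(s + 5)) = 3*p*s + 15*p - s^2 - 5*s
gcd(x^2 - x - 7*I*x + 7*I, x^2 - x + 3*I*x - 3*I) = x - 1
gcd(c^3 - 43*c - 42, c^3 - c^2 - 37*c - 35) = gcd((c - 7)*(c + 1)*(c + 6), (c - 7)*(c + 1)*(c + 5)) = c^2 - 6*c - 7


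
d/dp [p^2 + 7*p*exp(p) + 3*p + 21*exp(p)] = 7*p*exp(p) + 2*p + 28*exp(p) + 3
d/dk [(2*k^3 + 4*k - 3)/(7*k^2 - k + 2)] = (14*k^4 - 4*k^3 - 16*k^2 + 42*k + 5)/(49*k^4 - 14*k^3 + 29*k^2 - 4*k + 4)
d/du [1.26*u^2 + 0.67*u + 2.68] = 2.52*u + 0.67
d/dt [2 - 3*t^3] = -9*t^2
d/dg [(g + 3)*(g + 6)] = 2*g + 9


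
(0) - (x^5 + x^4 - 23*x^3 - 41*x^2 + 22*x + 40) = -x^5 - x^4 + 23*x^3 + 41*x^2 - 22*x - 40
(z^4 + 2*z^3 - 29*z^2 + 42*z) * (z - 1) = z^5 + z^4 - 31*z^3 + 71*z^2 - 42*z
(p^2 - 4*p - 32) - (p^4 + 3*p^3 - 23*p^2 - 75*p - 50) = -p^4 - 3*p^3 + 24*p^2 + 71*p + 18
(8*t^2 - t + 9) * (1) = 8*t^2 - t + 9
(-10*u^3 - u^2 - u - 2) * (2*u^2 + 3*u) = -20*u^5 - 32*u^4 - 5*u^3 - 7*u^2 - 6*u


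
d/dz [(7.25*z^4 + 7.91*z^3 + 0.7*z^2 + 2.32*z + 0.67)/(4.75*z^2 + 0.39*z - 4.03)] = (68.875*z^5 + 46.055*z^4 - 110.7002*z^3 - 106.3789*z^2 - 12.007*z - 9.6109)/(22.5625*z^4 + 3.705*z^3 - 38.1329*z^2 - 3.1434*z + 16.2409)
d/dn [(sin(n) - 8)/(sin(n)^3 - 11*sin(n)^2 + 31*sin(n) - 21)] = (-2*sin(n)^3 + 35*sin(n)^2 - 176*sin(n) + 227)*cos(n)/(sin(n)^3 - 11*sin(n)^2 + 31*sin(n) - 21)^2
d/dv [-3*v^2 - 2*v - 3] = -6*v - 2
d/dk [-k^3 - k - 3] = -3*k^2 - 1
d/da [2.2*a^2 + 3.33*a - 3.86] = 4.4*a + 3.33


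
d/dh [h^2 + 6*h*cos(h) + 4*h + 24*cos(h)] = -6*h*sin(h) + 2*h - 24*sin(h) + 6*cos(h) + 4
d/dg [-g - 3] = -1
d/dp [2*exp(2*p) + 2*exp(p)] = (4*exp(p) + 2)*exp(p)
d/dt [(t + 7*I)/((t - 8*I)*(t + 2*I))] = (-t^2 - 14*I*t - 26)/(t^4 - 12*I*t^3 - 4*t^2 - 192*I*t + 256)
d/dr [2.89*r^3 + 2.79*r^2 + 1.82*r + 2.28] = 8.67*r^2 + 5.58*r + 1.82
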